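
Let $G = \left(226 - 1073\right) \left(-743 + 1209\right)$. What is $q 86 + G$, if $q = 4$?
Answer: $-394358$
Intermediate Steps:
$G = -394702$ ($G = \left(-847\right) 466 = -394702$)
$q 86 + G = 4 \cdot 86 - 394702 = 344 - 394702 = -394358$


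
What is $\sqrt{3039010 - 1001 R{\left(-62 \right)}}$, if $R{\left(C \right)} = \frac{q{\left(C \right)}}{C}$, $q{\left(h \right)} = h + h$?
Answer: $4 \sqrt{189813} \approx 1742.7$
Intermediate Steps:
$q{\left(h \right)} = 2 h$
$R{\left(C \right)} = 2$ ($R{\left(C \right)} = \frac{2 C}{C} = 2$)
$\sqrt{3039010 - 1001 R{\left(-62 \right)}} = \sqrt{3039010 - 2002} = \sqrt{3037008} = 4 \sqrt{189813}$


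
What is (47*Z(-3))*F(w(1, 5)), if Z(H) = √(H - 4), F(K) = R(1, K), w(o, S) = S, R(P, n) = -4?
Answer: -188*I*√7 ≈ -497.4*I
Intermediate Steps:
F(K) = -4
Z(H) = √(-4 + H)
(47*Z(-3))*F(w(1, 5)) = (47*√(-4 - 3))*(-4) = (47*√(-7))*(-4) = (47*(I*√7))*(-4) = (47*I*√7)*(-4) = -188*I*√7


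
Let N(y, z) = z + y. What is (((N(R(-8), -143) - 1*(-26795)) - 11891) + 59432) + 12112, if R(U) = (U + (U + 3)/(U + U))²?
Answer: 22109209/256 ≈ 86364.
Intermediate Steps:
R(U) = (U + (3 + U)/(2*U))² (R(U) = (U + (3 + U)/((2*U)))² = (U + (3 + U)*(1/(2*U)))² = (U + (3 + U)/(2*U))²)
N(y, z) = y + z
(((N(R(-8), -143) - 1*(-26795)) - 11891) + 59432) + 12112 = (((((¼)*(3 - 8 + 2*(-8)²)²/(-8)² - 143) - 1*(-26795)) - 11891) + 59432) + 12112 = (((((¼)*(1/64)*(3 - 8 + 2*64)² - 143) + 26795) - 11891) + 59432) + 12112 = (((((¼)*(1/64)*(3 - 8 + 128)² - 143) + 26795) - 11891) + 59432) + 12112 = (((((¼)*(1/64)*123² - 143) + 26795) - 11891) + 59432) + 12112 = (((((¼)*(1/64)*15129 - 143) + 26795) - 11891) + 59432) + 12112 = ((((15129/256 - 143) + 26795) - 11891) + 59432) + 12112 = (((-21479/256 + 26795) - 11891) + 59432) + 12112 = ((6838041/256 - 11891) + 59432) + 12112 = (3793945/256 + 59432) + 12112 = 19008537/256 + 12112 = 22109209/256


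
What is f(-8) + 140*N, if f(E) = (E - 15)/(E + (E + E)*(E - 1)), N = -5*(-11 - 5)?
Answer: 1523177/136 ≈ 11200.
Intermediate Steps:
N = 80 (N = -5*(-16) = 80)
f(E) = (-15 + E)/(E + 2*E*(-1 + E)) (f(E) = (-15 + E)/(E + (2*E)*(-1 + E)) = (-15 + E)/(E + 2*E*(-1 + E)))
f(-8) + 140*N = (-15 - 8)/((-8)*(-1 + 2*(-8))) + 140*80 = -⅛*(-23)/(-1 - 16) + 11200 = -⅛*(-23)/(-17) + 11200 = -⅛*(-1/17)*(-23) + 11200 = -23/136 + 11200 = 1523177/136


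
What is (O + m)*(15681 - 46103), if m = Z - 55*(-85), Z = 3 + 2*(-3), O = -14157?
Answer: 288552670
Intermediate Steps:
Z = -3 (Z = 3 - 6 = -3)
m = 4672 (m = -3 - 55*(-85) = -3 + 4675 = 4672)
(O + m)*(15681 - 46103) = (-14157 + 4672)*(15681 - 46103) = -9485*(-30422) = 288552670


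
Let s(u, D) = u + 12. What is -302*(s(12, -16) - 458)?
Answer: 131068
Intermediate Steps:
s(u, D) = 12 + u
-302*(s(12, -16) - 458) = -302*((12 + 12) - 458) = -302*(24 - 458) = -302*(-434) = 131068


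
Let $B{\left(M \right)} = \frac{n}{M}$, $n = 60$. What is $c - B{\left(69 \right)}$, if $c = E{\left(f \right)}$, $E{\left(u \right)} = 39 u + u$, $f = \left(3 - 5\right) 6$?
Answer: $- \frac{11060}{23} \approx -480.87$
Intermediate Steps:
$f = -12$ ($f = \left(-2\right) 6 = -12$)
$E{\left(u \right)} = 40 u$
$c = -480$ ($c = 40 \left(-12\right) = -480$)
$B{\left(M \right)} = \frac{60}{M}$
$c - B{\left(69 \right)} = -480 - \frac{60}{69} = -480 - 60 \cdot \frac{1}{69} = -480 - \frac{20}{23} = - \frac{11060}{23}$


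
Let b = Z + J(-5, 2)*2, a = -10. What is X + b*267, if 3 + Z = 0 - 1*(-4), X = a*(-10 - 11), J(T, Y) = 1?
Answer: 1011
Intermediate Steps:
X = 210 (X = -10*(-10 - 11) = -10*(-21) = 210)
Z = 1 (Z = -3 + (0 - 1*(-4)) = -3 + (0 + 4) = -3 + 4 = 1)
b = 3 (b = 1 + 1*2 = 1 + 2 = 3)
X + b*267 = 210 + 3*267 = 210 + 801 = 1011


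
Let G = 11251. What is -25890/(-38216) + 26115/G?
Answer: 644649615/214984108 ≈ 2.9986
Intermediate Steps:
-25890/(-38216) + 26115/G = -25890/(-38216) + 26115/11251 = -25890*(-1/38216) + 26115*(1/11251) = 12945/19108 + 26115/11251 = 644649615/214984108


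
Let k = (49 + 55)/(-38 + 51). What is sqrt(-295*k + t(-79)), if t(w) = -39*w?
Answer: sqrt(721) ≈ 26.851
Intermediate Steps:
k = 8 (k = 104/13 = 104*(1/13) = 8)
sqrt(-295*k + t(-79)) = sqrt(-295*8 - 39*(-79)) = sqrt(-2360 + 3081) = sqrt(721)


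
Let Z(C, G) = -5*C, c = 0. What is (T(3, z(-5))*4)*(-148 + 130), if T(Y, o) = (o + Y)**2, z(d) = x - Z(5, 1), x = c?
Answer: -56448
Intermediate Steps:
x = 0
z(d) = 25 (z(d) = 0 - (-5)*5 = 0 - 1*(-25) = 0 + 25 = 25)
T(Y, o) = (Y + o)**2
(T(3, z(-5))*4)*(-148 + 130) = ((3 + 25)**2*4)*(-148 + 130) = (28**2*4)*(-18) = (784*4)*(-18) = 3136*(-18) = -56448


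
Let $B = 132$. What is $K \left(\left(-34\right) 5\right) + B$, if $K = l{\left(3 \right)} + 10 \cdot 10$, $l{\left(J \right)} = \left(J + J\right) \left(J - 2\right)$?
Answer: $-17888$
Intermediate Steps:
$l{\left(J \right)} = 2 J \left(-2 + J\right)$
$K = 106$ ($K = 2 \cdot 3 \left(-2 + 3\right) + 10 \cdot 10 = 2 \cdot 3 \cdot 1 + 100 = 6 + 100 = 106$)
$K \left(\left(-34\right) 5\right) + B = 106 \left(\left(-34\right) 5\right) + 132 = 106 \left(-170\right) + 132 = -18020 + 132 = -17888$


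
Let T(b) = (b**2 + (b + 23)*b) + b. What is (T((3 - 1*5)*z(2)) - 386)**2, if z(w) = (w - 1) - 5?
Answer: 4356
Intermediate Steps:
z(w) = -6 + w (z(w) = (-1 + w) - 5 = -6 + w)
T(b) = b + b**2 + b*(23 + b) (T(b) = (b**2 + (23 + b)*b) + b = (b**2 + b*(23 + b)) + b = b + b**2 + b*(23 + b))
(T((3 - 1*5)*z(2)) - 386)**2 = (2*((3 - 1*5)*(-6 + 2))*(12 + (3 - 1*5)*(-6 + 2)) - 386)**2 = (2*((3 - 5)*(-4))*(12 + (3 - 5)*(-4)) - 386)**2 = (2*(-2*(-4))*(12 - 2*(-4)) - 386)**2 = (2*8*(12 + 8) - 386)**2 = (2*8*20 - 386)**2 = (320 - 386)**2 = (-66)**2 = 4356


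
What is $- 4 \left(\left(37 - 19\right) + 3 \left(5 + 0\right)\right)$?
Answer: $-132$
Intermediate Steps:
$- 4 \left(\left(37 - 19\right) + 3 \left(5 + 0\right)\right) = - 4 \left(18 + 3 \cdot 5\right) = - 4 \left(18 + 15\right) = \left(-4\right) 33 = -132$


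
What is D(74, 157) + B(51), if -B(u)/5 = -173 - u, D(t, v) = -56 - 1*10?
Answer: 1054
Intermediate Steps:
D(t, v) = -66 (D(t, v) = -56 - 10 = -66)
B(u) = 865 + 5*u (B(u) = -5*(-173 - u) = 865 + 5*u)
D(74, 157) + B(51) = -66 + (865 + 5*51) = -66 + (865 + 255) = -66 + 1120 = 1054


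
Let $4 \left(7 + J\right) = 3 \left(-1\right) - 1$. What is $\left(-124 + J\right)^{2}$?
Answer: $17424$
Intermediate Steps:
$J = -8$ ($J = -7 + \frac{3 \left(-1\right) - 1}{4} = -7 + \frac{-3 - 1}{4} = -7 + \frac{1}{4} \left(-4\right) = -7 - 1 = -8$)
$\left(-124 + J\right)^{2} = \left(-124 - 8\right)^{2} = \left(-132\right)^{2} = 17424$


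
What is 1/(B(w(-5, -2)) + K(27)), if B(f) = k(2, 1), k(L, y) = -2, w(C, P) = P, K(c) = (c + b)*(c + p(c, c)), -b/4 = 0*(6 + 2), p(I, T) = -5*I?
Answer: -1/2918 ≈ -0.00034270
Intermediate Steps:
b = 0 (b = -0*(6 + 2) = -0*8 = -4*0 = 0)
K(c) = -4*c² (K(c) = (c + 0)*(c - 5*c) = c*(-4*c) = -4*c²)
B(f) = -2
1/(B(w(-5, -2)) + K(27)) = 1/(-2 - 4*27²) = 1/(-2 - 4*729) = 1/(-2 - 2916) = 1/(-2918) = -1/2918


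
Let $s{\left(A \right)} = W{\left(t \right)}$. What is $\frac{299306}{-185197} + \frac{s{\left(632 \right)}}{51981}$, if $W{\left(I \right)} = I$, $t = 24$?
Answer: $- \frac{5184593486}{3208908419} \approx -1.6157$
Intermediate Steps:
$s{\left(A \right)} = 24$
$\frac{299306}{-185197} + \frac{s{\left(632 \right)}}{51981} = \frac{299306}{-185197} + \frac{24}{51981} = 299306 \left(- \frac{1}{185197}\right) + 24 \cdot \frac{1}{51981} = - \frac{299306}{185197} + \frac{8}{17327} = - \frac{5184593486}{3208908419}$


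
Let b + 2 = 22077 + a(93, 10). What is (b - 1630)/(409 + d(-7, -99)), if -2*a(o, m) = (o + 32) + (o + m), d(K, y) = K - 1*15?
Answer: 2259/43 ≈ 52.535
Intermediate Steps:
d(K, y) = -15 + K (d(K, y) = K - 15 = -15 + K)
a(o, m) = -16 - o - m/2 (a(o, m) = -((o + 32) + (o + m))/2 = -((32 + o) + (m + o))/2 = -(32 + m + 2*o)/2 = -16 - o - m/2)
b = 21961 (b = -2 + (22077 + (-16 - 1*93 - 1/2*10)) = -2 + (22077 + (-16 - 93 - 5)) = -2 + (22077 - 114) = -2 + 21963 = 21961)
(b - 1630)/(409 + d(-7, -99)) = (21961 - 1630)/(409 + (-15 - 7)) = 20331/(409 - 22) = 20331/387 = 20331*(1/387) = 2259/43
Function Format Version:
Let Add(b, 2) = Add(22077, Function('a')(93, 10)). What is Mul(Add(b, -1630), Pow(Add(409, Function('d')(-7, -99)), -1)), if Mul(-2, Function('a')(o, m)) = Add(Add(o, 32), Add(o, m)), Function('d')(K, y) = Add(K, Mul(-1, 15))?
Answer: Rational(2259, 43) ≈ 52.535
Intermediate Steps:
Function('d')(K, y) = Add(-15, K) (Function('d')(K, y) = Add(K, -15) = Add(-15, K))
Function('a')(o, m) = Add(-16, Mul(-1, o), Mul(Rational(-1, 2), m)) (Function('a')(o, m) = Mul(Rational(-1, 2), Add(Add(o, 32), Add(o, m))) = Mul(Rational(-1, 2), Add(Add(32, o), Add(m, o))) = Mul(Rational(-1, 2), Add(32, m, Mul(2, o))) = Add(-16, Mul(-1, o), Mul(Rational(-1, 2), m)))
b = 21961 (b = Add(-2, Add(22077, Add(-16, Mul(-1, 93), Mul(Rational(-1, 2), 10)))) = Add(-2, Add(22077, Add(-16, -93, -5))) = Add(-2, Add(22077, -114)) = Add(-2, 21963) = 21961)
Mul(Add(b, -1630), Pow(Add(409, Function('d')(-7, -99)), -1)) = Mul(Add(21961, -1630), Pow(Add(409, Add(-15, -7)), -1)) = Mul(20331, Pow(Add(409, -22), -1)) = Mul(20331, Pow(387, -1)) = Mul(20331, Rational(1, 387)) = Rational(2259, 43)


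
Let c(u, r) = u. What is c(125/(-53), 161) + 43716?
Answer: 2316823/53 ≈ 43714.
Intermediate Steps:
c(125/(-53), 161) + 43716 = 125/(-53) + 43716 = 125*(-1/53) + 43716 = -125/53 + 43716 = 2316823/53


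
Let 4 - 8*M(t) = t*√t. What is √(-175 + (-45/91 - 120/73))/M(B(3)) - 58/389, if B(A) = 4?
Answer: -58/389 - 2*I*√7817017390/6643 ≈ -0.1491 - 26.619*I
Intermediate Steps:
M(t) = ½ - t^(3/2)/8 (M(t) = ½ - t*√t/8 = ½ - t^(3/2)/8)
√(-175 + (-45/91 - 120/73))/M(B(3)) - 58/389 = √(-175 + (-45/91 - 120/73))/(½ - 4^(3/2)/8) - 58/389 = √(-175 + (-45*1/91 - 120*1/73))/(½ - ⅛*8) - 58*1/389 = √(-175 + (-45/91 - 120/73))/(½ - 1) - 58/389 = √(-175 - 14205/6643)/(-½) - 58/389 = √(-1176730/6643)*(-2) - 58/389 = (I*√7817017390/6643)*(-2) - 58/389 = -2*I*√7817017390/6643 - 58/389 = -58/389 - 2*I*√7817017390/6643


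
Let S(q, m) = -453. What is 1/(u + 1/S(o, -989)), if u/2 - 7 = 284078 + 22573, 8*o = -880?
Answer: 453/277832147 ≈ 1.6305e-6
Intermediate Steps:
o = -110 (o = (1/8)*(-880) = -110)
u = 613316 (u = 14 + 2*(284078 + 22573) = 14 + 2*306651 = 14 + 613302 = 613316)
1/(u + 1/S(o, -989)) = 1/(613316 + 1/(-453)) = 1/(613316 - 1/453) = 1/(277832147/453) = 453/277832147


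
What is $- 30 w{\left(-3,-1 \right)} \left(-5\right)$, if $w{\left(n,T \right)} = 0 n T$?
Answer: $0$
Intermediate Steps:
$w{\left(n,T \right)} = 0$ ($w{\left(n,T \right)} = 0 T = 0$)
$- 30 w{\left(-3,-1 \right)} \left(-5\right) = \left(-30\right) 0 \left(-5\right) = 0 \left(-5\right) = 0$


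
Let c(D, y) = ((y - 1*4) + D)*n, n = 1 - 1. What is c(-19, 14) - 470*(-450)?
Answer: 211500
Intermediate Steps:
n = 0
c(D, y) = 0 (c(D, y) = ((y - 1*4) + D)*0 = ((y - 4) + D)*0 = ((-4 + y) + D)*0 = (-4 + D + y)*0 = 0)
c(-19, 14) - 470*(-450) = 0 - 470*(-450) = 0 + 211500 = 211500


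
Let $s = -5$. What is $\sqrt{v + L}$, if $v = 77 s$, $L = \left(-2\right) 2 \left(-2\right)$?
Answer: $i \sqrt{377} \approx 19.417 i$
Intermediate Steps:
$L = 8$ ($L = \left(-4\right) \left(-2\right) = 8$)
$v = -385$ ($v = 77 \left(-5\right) = -385$)
$\sqrt{v + L} = \sqrt{-385 + 8} = \sqrt{-377} = i \sqrt{377}$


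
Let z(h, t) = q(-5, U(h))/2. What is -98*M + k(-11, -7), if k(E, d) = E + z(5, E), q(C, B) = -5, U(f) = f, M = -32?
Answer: 6245/2 ≈ 3122.5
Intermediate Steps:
z(h, t) = -5/2
k(E, d) = -5/2 + E (k(E, d) = E - 5/2 = -5/2 + E)
-98*M + k(-11, -7) = -98*(-32) + (-5/2 - 11) = 3136 - 27/2 = 6245/2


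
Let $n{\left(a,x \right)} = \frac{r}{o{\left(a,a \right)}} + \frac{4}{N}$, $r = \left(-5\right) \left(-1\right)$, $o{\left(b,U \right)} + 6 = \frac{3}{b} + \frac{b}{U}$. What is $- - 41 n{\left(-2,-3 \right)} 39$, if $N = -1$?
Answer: $-7626$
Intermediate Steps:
$o{\left(b,U \right)} = -6 + \frac{3}{b} + \frac{b}{U}$ ($o{\left(b,U \right)} = -6 + \left(\frac{3}{b} + \frac{b}{U}\right) = -6 + \frac{3}{b} + \frac{b}{U}$)
$r = 5$
$n{\left(a,x \right)} = -4 + \frac{5}{-5 + \frac{3}{a}}$ ($n{\left(a,x \right)} = \frac{5}{-6 + \frac{3}{a} + \frac{a}{a}} + \frac{4}{-1} = \frac{5}{-6 + \frac{3}{a} + 1} + 4 \left(-1\right) = \frac{5}{-5 + \frac{3}{a}} - 4 = -4 + \frac{5}{-5 + \frac{3}{a}}$)
$- - 41 n{\left(-2,-3 \right)} 39 = - - 41 \frac{-12 + 25 \left(-2\right)}{3 - -10} \cdot 39 = - - 41 \frac{-12 - 50}{3 + 10} \cdot 39 = - - 41 \cdot \frac{1}{13} \left(-62\right) 39 = - \left(-41\right) \left(- \frac{62}{13}\right) 39 = - \frac{2542 \cdot 39}{13} = \left(-1\right) 7626 = -7626$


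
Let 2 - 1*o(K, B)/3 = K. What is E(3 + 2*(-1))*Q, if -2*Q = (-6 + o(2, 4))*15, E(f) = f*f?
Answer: 45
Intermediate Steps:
o(K, B) = 6 - 3*K
E(f) = f²
Q = 45 (Q = -(-6 + (6 - 3*2))*15/2 = -(-6 + (6 - 6))*15/2 = -(-6 + 0)*15/2 = -(-3)*15 = -½*(-90) = 45)
E(3 + 2*(-1))*Q = (3 + 2*(-1))²*45 = (3 - 2)²*45 = 1²*45 = 1*45 = 45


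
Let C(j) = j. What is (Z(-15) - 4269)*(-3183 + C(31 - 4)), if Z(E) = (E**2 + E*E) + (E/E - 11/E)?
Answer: 60236468/5 ≈ 1.2047e+7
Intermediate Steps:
Z(E) = 1 - 11/E + 2*E**2 (Z(E) = (E**2 + E**2) + (1 - 11/E) = 2*E**2 + (1 - 11/E) = 1 - 11/E + 2*E**2)
(Z(-15) - 4269)*(-3183 + C(31 - 4)) = ((-11 - 15 + 2*(-15)**3)/(-15) - 4269)*(-3183 + (31 - 4)) = (-(-11 - 15 + 2*(-3375))/15 - 4269)*(-3183 + 27) = (-(-11 - 15 - 6750)/15 - 4269)*(-3156) = (-1/15*(-6776) - 4269)*(-3156) = (6776/15 - 4269)*(-3156) = -57259/15*(-3156) = 60236468/5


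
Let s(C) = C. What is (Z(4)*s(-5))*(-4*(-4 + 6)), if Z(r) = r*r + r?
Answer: 800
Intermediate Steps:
Z(r) = r + r² (Z(r) = r² + r = r + r²)
(Z(4)*s(-5))*(-4*(-4 + 6)) = ((4*(1 + 4))*(-5))*(-4*(-4 + 6)) = ((4*5)*(-5))*(-4*2) = (20*(-5))*(-8) = -100*(-8) = 800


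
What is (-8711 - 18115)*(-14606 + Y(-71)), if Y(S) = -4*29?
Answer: 394932372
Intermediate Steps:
Y(S) = -116
(-8711 - 18115)*(-14606 + Y(-71)) = (-8711 - 18115)*(-14606 - 116) = -26826*(-14722) = 394932372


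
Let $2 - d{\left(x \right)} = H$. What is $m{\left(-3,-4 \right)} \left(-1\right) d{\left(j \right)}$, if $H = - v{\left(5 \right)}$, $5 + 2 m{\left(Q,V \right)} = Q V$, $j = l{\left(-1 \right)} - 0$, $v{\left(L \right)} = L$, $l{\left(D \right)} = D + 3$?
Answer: $- \frac{49}{2} \approx -24.5$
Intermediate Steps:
$l{\left(D \right)} = 3 + D$
$j = 2$ ($j = \left(3 - 1\right) - 0 = 2 + 0 = 2$)
$m{\left(Q,V \right)} = - \frac{5}{2} + \frac{Q V}{2}$
$H = -5$ ($H = \left(-1\right) 5 = -5$)
$d{\left(x \right)} = 7$ ($d{\left(x \right)} = 2 - -5 = 2 + 5 = 7$)
$m{\left(-3,-4 \right)} \left(-1\right) d{\left(j \right)} = \left(- \frac{5}{2} + \frac{1}{2} \left(-3\right) \left(-4\right)\right) \left(-1\right) 7 = \left(- \frac{5}{2} + 6\right) \left(-1\right) 7 = \frac{7}{2} \left(-1\right) 7 = \left(- \frac{7}{2}\right) 7 = - \frac{49}{2}$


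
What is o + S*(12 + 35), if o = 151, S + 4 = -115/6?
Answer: -5627/6 ≈ -937.83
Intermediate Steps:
S = -139/6 (S = -4 - 115/6 = -139/6 ≈ -23.167)
o + S*(12 + 35) = 151 - 139*(12 + 35)/6 = 151 - 139/6*47 = 151 - 6533/6 = -5627/6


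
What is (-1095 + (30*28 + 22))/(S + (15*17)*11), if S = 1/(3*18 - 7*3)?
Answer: -7689/92566 ≈ -0.083065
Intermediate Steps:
S = 1/33 (S = 1/(54 - 21) = 1/33 ≈ 0.030303)
(-1095 + (30*28 + 22))/(S + (15*17)*11) = (-1095 + (30*28 + 22))/(1/33 + (15*17)*11) = (-1095 + (840 + 22))/(1/33 + 255*11) = (-1095 + 862)/(1/33 + 2805) = -233/92566/33 = -233*33/92566 = -7689/92566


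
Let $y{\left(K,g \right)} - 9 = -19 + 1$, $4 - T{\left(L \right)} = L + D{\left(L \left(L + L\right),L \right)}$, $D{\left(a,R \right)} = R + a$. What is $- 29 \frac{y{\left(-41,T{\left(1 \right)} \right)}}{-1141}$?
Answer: $- \frac{261}{1141} \approx -0.22875$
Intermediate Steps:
$T{\left(L \right)} = 4 - 2 L - 2 L^{2}$ ($T{\left(L \right)} = 4 - \left(L + \left(L + L \left(L + L\right)\right)\right) = 4 - \left(L + \left(L + L 2 L\right)\right) = 4 - \left(L + \left(L + 2 L^{2}\right)\right) = 4 - \left(2 L + 2 L^{2}\right) = 4 - 2 L - 2 L^{2}$)
$y{\left(K,g \right)} = -9$ ($y{\left(K,g \right)} = 9 + \left(-19 + 1\right) = 9 - 18 = -9$)
$- 29 \frac{y{\left(-41,T{\left(1 \right)} \right)}}{-1141} = - 29 \left(- \frac{9}{-1141}\right) = - 29 \left(\left(-9\right) \left(- \frac{1}{1141}\right)\right) = \left(-29\right) \frac{9}{1141} = - \frac{261}{1141}$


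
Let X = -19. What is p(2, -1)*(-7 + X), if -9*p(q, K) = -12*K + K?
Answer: 286/9 ≈ 31.778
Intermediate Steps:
p(q, K) = 11*K/9 (p(q, K) = -(-12*K + K)/9 = -(-11)*K/9 = 11*K/9)
p(2, -1)*(-7 + X) = ((11/9)*(-1))*(-7 - 19) = -11/9*(-26) = 286/9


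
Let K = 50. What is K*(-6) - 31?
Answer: -331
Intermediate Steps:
K*(-6) - 31 = 50*(-6) - 31 = -300 - 31 = -331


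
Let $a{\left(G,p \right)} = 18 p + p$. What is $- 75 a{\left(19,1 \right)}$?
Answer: $-1425$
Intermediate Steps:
$a{\left(G,p \right)} = 19 p$
$- 75 a{\left(19,1 \right)} = - 75 \cdot 19 \cdot 1 = \left(-75\right) 19 = -1425$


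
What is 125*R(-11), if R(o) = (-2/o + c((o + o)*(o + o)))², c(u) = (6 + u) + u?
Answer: 14354082000/121 ≈ 1.1863e+8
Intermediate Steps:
c(u) = 6 + 2*u
R(o) = (6 - 2/o + 8*o²)² (R(o) = (-2/o + (6 + 2*((o + o)*(o + o))))² = (-2/o + (6 + 2*((2*o)*(2*o))))² = (-2/o + (6 + 2*(4*o²)))² = (-2/o + (6 + 8*o²))² = (6 - 2/o + 8*o²)²)
125*R(-11) = 125*(4*(-1 - 11*(3 + 4*(-11)²))²/(-11)²) = 125*(4*(1/121)*(-1 - 11*(3 + 4*121))²) = 125*(4*(1/121)*(-1 - 11*(3 + 484))²) = 125*(4*(1/121)*(-1 - 11*487)²) = 125*(4*(1/121)*(-1 - 5357)²) = 125*(4*(1/121)*(-5358)²) = 125*(4*(1/121)*28708164) = 125*(114832656/121) = 14354082000/121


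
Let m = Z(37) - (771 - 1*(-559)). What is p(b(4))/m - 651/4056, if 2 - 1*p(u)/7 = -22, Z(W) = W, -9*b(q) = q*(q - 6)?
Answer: -169239/582712 ≈ -0.29043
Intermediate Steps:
b(q) = -q*(-6 + q)/9 (b(q) = -q*(q - 6)/9 = -q*(-6 + q)/9)
p(u) = 168 (p(u) = 14 - 7*(-22) = 14 + 154 = 168)
m = -1293 (m = 37 - (771 - 1*(-559)) = 37 - (771 + 559) = 37 - 1*1330 = 37 - 1330 = -1293)
p(b(4))/m - 651/4056 = 168/(-1293) - 651/4056 = 168*(-1/1293) - 651*1/4056 = -56/431 - 217/1352 = -169239/582712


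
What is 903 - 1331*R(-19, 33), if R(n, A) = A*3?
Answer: -130866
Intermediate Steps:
R(n, A) = 3*A
903 - 1331*R(-19, 33) = 903 - 3993*33 = 903 - 1331*99 = 903 - 131769 = -130866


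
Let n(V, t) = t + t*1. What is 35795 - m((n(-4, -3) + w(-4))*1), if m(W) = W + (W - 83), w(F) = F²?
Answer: 35858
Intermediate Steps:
n(V, t) = 2*t (n(V, t) = t + t = 2*t)
m(W) = -83 + 2*W (m(W) = W + (-83 + W) = -83 + 2*W)
35795 - m((n(-4, -3) + w(-4))*1) = 35795 - (-83 + 2*((2*(-3) + (-4)²)*1)) = 35795 - (-83 + 2*((-6 + 16)*1)) = 35795 - (-83 + 2*(10*1)) = 35795 - (-83 + 2*10) = 35795 - (-83 + 20) = 35795 - 1*(-63) = 35795 + 63 = 35858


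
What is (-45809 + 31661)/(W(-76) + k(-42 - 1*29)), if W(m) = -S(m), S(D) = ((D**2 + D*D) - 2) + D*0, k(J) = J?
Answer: 14148/11621 ≈ 1.2175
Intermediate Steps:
S(D) = -2 + 2*D**2 (S(D) = ((D**2 + D**2) - 2) + 0 = (2*D**2 - 2) + 0 = (-2 + 2*D**2) + 0 = -2 + 2*D**2)
W(m) = 2 - 2*m**2 (W(m) = -(-2 + 2*m**2) = 2 - 2*m**2)
(-45809 + 31661)/(W(-76) + k(-42 - 1*29)) = (-45809 + 31661)/((2 - 2*(-76)**2) + (-42 - 1*29)) = -14148/((2 - 2*5776) + (-42 - 29)) = -14148/((2 - 11552) - 71) = -14148/(-11550 - 71) = -14148/(-11621) = -14148*(-1/11621) = 14148/11621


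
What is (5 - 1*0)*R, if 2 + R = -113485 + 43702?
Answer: -348925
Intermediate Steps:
R = -69785 (R = -2 + (-113485 + 43702) = -2 - 69783 = -69785)
(5 - 1*0)*R = (5 - 1*0)*(-69785) = (5 + 0)*(-69785) = 5*(-69785) = -348925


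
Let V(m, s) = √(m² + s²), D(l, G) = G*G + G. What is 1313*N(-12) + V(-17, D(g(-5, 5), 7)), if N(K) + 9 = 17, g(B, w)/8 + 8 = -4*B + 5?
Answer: 10504 + 5*√137 ≈ 10563.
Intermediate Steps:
g(B, w) = -24 - 32*B (g(B, w) = -64 + 8*(-4*B + 5) = -64 + 8*(5 - 4*B) = -64 + (40 - 32*B) = -24 - 32*B)
D(l, G) = G + G² (D(l, G) = G² + G = G + G²)
N(K) = 8 (N(K) = -9 + 17 = 8)
1313*N(-12) + V(-17, D(g(-5, 5), 7)) = 1313*8 + √((-17)² + (7*(1 + 7))²) = 10504 + √(289 + (7*8)²) = 10504 + √(289 + 56²) = 10504 + √(289 + 3136) = 10504 + √3425 = 10504 + 5*√137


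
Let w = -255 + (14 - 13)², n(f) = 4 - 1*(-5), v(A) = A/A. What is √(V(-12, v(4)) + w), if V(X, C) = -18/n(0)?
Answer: 16*I ≈ 16.0*I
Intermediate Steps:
v(A) = 1
n(f) = 9 (n(f) = 4 + 5 = 9)
V(X, C) = -2 (V(X, C) = -18/9 = -18*⅑ = -2)
w = -254 (w = -255 + 1² = -255 + 1 = -254)
√(V(-12, v(4)) + w) = √(-2 - 254) = √(-256) = 16*I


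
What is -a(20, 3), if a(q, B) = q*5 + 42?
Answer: -142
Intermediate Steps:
a(q, B) = 42 + 5*q (a(q, B) = 5*q + 42 = 42 + 5*q)
-a(20, 3) = -(42 + 5*20) = -(42 + 100) = -1*142 = -142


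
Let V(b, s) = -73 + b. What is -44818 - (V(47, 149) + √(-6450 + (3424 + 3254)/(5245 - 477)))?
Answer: -44792 - I*√2290645689/596 ≈ -44792.0 - 80.303*I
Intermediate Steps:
-44818 - (V(47, 149) + √(-6450 + (3424 + 3254)/(5245 - 477))) = -44818 - ((-73 + 47) + √(-6450 + (3424 + 3254)/(5245 - 477))) = -44818 - (-26 + √(-6450 + 6678/4768)) = -44818 - (-26 + √(-6450 + 6678*(1/4768))) = -44818 - (-26 + √(-6450 + 3339/2384)) = -44818 - (-26 + √(-15373461/2384)) = -44818 - (-26 + I*√2290645689/596) = -44818 + (26 - I*√2290645689/596) = -44792 - I*√2290645689/596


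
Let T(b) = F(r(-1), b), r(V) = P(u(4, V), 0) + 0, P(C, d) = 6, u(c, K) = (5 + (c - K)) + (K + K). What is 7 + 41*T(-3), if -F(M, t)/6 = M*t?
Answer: 4435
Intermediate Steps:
u(c, K) = 5 + K + c (u(c, K) = (5 + c - K) + 2*K = 5 + K + c)
r(V) = 6 (r(V) = 6 + 0 = 6)
F(M, t) = -6*M*t
T(b) = -36*b (T(b) = -6*6*b = -36*b)
7 + 41*T(-3) = 7 + 41*(-36*(-3)) = 7 + 41*108 = 7 + 4428 = 4435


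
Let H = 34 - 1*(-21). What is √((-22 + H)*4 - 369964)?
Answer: 2*I*√92458 ≈ 608.14*I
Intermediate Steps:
H = 55 (H = 34 + 21 = 55)
√((-22 + H)*4 - 369964) = √((-22 + 55)*4 - 369964) = √(33*4 - 369964) = √(132 - 369964) = √(-369832) = 2*I*√92458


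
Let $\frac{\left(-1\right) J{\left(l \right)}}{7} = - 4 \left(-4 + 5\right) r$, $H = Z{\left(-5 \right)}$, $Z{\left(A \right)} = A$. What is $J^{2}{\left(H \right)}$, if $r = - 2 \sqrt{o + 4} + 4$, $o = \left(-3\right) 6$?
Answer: $3136 \left(2 - i \sqrt{14}\right)^{2} \approx -31360.0 - 46935.0 i$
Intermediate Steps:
$H = -5$
$o = -18$
$r = 4 - 2 i \sqrt{14}$ ($r = - 2 \sqrt{-18 + 4} + 4 = - 2 \sqrt{-14} + 4 = - 2 i \sqrt{14} + 4 = 4 - 2 i \sqrt{14} \approx 4.0 - 7.4833 i$)
$J{\left(l \right)} = 112 - 56 i \sqrt{14}$ ($J{\left(l \right)} = - 7 - 4 \left(-4 + 5\right) \left(4 - 2 i \sqrt{14}\right) = - 7 \left(-4\right) 1 \left(4 - 2 i \sqrt{14}\right) = - 7 \left(- 4 \left(4 - 2 i \sqrt{14}\right)\right) = - 7 \left(-16 + 8 i \sqrt{14}\right) = 112 - 56 i \sqrt{14}$)
$J^{2}{\left(H \right)} = \left(112 - 56 i \sqrt{14}\right)^{2}$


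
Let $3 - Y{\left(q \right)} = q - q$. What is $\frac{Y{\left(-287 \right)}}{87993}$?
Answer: $\frac{1}{29331} \approx 3.4094 \cdot 10^{-5}$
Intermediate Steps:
$Y{\left(q \right)} = 3$ ($Y{\left(q \right)} = 3 - \left(q - q\right) = 3 - 0 = 3 + 0 = 3$)
$\frac{Y{\left(-287 \right)}}{87993} = \frac{3}{87993} = 3 \cdot \frac{1}{87993} = \frac{1}{29331}$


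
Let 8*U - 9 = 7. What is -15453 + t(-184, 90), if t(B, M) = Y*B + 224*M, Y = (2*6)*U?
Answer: 291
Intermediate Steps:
U = 2 (U = 9/8 + (⅛)*7 = 9/8 + 7/8 = 2)
Y = 24 (Y = (2*6)*2 = 12*2 = 24)
t(B, M) = 24*B + 224*M
-15453 + t(-184, 90) = -15453 + (24*(-184) + 224*90) = -15453 + (-4416 + 20160) = -15453 + 15744 = 291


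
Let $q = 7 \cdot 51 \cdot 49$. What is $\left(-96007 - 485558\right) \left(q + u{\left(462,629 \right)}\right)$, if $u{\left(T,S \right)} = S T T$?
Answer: $-78088924468485$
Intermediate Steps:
$u{\left(T,S \right)} = S T^{2}$
$q = 17493$ ($q = 357 \cdot 49 = 17493$)
$\left(-96007 - 485558\right) \left(q + u{\left(462,629 \right)}\right) = \left(-96007 - 485558\right) \left(17493 + 629 \cdot 462^{2}\right) = - 581565 \left(17493 + 629 \cdot 213444\right) = - 581565 \left(17493 + 134256276\right) = \left(-581565\right) 134273769 = -78088924468485$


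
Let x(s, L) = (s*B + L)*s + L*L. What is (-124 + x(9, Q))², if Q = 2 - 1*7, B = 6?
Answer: 116964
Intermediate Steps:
Q = -5 (Q = 2 - 7 = -5)
x(s, L) = L² + s*(L + 6*s) (x(s, L) = (s*6 + L)*s + L*L = (6*s + L)*s + L² = (L + 6*s)*s + L² = s*(L + 6*s) + L² = L² + s*(L + 6*s))
(-124 + x(9, Q))² = (-124 + ((-5)² + 6*9² - 5*9))² = (-124 + (25 + 6*81 - 45))² = (-124 + (25 + 486 - 45))² = (-124 + 466)² = 342² = 116964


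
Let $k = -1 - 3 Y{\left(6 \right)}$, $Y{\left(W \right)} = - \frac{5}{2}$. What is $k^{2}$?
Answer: $\frac{169}{4} \approx 42.25$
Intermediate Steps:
$Y{\left(W \right)} = - \frac{5}{2}$ ($Y{\left(W \right)} = \left(-5\right) \frac{1}{2} = - \frac{5}{2}$)
$k = \frac{13}{2}$ ($k = -1 - - \frac{15}{2} = -1 + \frac{15}{2} = \frac{13}{2} \approx 6.5$)
$k^{2} = \left(\frac{13}{2}\right)^{2} = \frac{169}{4}$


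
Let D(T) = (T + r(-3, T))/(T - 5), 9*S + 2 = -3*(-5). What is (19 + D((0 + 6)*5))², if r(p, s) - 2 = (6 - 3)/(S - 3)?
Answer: 49999041/122500 ≈ 408.16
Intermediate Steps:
S = 13/9 (S = -2/9 + (-3*(-5))/9 = -2/9 + (⅑)*15 = -2/9 + 5/3 = 13/9 ≈ 1.4444)
r(p, s) = 1/14 (r(p, s) = 2 + (6 - 3)/(13/9 - 3) = 2 + 3/(-14/9) = 2 + 3*(-9/14) = 2 - 27/14 = 1/14)
D(T) = (1/14 + T)/(-5 + T) (D(T) = (T + 1/14)/(T - 5) = (1/14 + T)/(-5 + T))
(19 + D((0 + 6)*5))² = (19 + (1/14 + (0 + 6)*5)/(-5 + (0 + 6)*5))² = (19 + (1/14 + 6*5)/(-5 + 6*5))² = (19 + (1/14 + 30)/(-5 + 30))² = (19 + (421/14)/25)² = (19 + (1/25)*(421/14))² = (19 + 421/350)² = (7071/350)² = 49999041/122500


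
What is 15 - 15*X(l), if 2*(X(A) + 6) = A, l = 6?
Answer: 60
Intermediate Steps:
X(A) = -6 + A/2
15 - 15*X(l) = 15 - 15*(-6 + (½)*6) = 15 - 15*(-6 + 3) = 15 - 15*(-3) = 15 + 45 = 60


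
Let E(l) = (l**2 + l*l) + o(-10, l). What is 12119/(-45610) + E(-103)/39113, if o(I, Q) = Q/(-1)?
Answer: 498440363/1783943930 ≈ 0.27940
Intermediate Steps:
o(I, Q) = -Q (o(I, Q) = Q*(-1) = -Q)
E(l) = -l + 2*l**2 (E(l) = (l**2 + l*l) - l = (l**2 + l**2) - l = 2*l**2 - l = -l + 2*l**2)
12119/(-45610) + E(-103)/39113 = 12119/(-45610) - 103*(-1 + 2*(-103))/39113 = 12119*(-1/45610) - 103*(-1 - 206)*(1/39113) = -12119/45610 - 103*(-207)*(1/39113) = -12119/45610 + 21321*(1/39113) = -12119/45610 + 21321/39113 = 498440363/1783943930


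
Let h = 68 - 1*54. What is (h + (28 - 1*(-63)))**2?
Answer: 11025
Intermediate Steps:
h = 14 (h = 68 - 54 = 14)
(h + (28 - 1*(-63)))**2 = (14 + (28 - 1*(-63)))**2 = (14 + (28 + 63))**2 = (14 + 91)**2 = 105**2 = 11025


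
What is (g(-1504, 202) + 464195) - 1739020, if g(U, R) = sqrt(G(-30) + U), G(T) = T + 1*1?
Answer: -1274825 + I*sqrt(1533) ≈ -1.2748e+6 + 39.154*I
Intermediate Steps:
G(T) = 1 + T (G(T) = T + 1 = 1 + T)
g(U, R) = sqrt(-29 + U) (g(U, R) = sqrt((1 - 30) + U) = sqrt(-29 + U))
(g(-1504, 202) + 464195) - 1739020 = (sqrt(-29 - 1504) + 464195) - 1739020 = (sqrt(-1533) + 464195) - 1739020 = (I*sqrt(1533) + 464195) - 1739020 = (464195 + I*sqrt(1533)) - 1739020 = -1274825 + I*sqrt(1533)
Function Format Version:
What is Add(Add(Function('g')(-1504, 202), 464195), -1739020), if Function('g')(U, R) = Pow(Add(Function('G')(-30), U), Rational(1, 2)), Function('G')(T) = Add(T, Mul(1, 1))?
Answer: Add(-1274825, Mul(I, Pow(1533, Rational(1, 2)))) ≈ Add(-1.2748e+6, Mul(39.154, I))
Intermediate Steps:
Function('G')(T) = Add(1, T) (Function('G')(T) = Add(T, 1) = Add(1, T))
Function('g')(U, R) = Pow(Add(-29, U), Rational(1, 2)) (Function('g')(U, R) = Pow(Add(Add(1, -30), U), Rational(1, 2)) = Pow(Add(-29, U), Rational(1, 2)))
Add(Add(Function('g')(-1504, 202), 464195), -1739020) = Add(Add(Pow(Add(-29, -1504), Rational(1, 2)), 464195), -1739020) = Add(Add(Pow(-1533, Rational(1, 2)), 464195), -1739020) = Add(Add(Mul(I, Pow(1533, Rational(1, 2))), 464195), -1739020) = Add(Add(464195, Mul(I, Pow(1533, Rational(1, 2)))), -1739020) = Add(-1274825, Mul(I, Pow(1533, Rational(1, 2))))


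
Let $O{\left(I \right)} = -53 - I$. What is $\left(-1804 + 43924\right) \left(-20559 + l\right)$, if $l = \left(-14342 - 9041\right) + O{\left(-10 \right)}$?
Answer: $-1852648200$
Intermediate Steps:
$l = -23426$ ($l = \left(-14342 - 9041\right) - 43 = -23383 + \left(-53 + 10\right) = -23383 - 43 = -23426$)
$\left(-1804 + 43924\right) \left(-20559 + l\right) = \left(-1804 + 43924\right) \left(-20559 - 23426\right) = 42120 \left(-43985\right) = -1852648200$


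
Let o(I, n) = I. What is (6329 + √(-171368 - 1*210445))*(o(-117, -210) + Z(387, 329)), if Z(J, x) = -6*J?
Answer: -15436431 - 2439*I*√381813 ≈ -1.5436e+7 - 1.5071e+6*I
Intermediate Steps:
(6329 + √(-171368 - 1*210445))*(o(-117, -210) + Z(387, 329)) = (6329 + √(-171368 - 1*210445))*(-117 - 6*387) = (6329 + √(-171368 - 210445))*(-117 - 2322) = (6329 + √(-381813))*(-2439) = (6329 + I*√381813)*(-2439) = -15436431 - 2439*I*√381813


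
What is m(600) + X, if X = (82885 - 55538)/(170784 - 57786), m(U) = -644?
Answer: -72743365/112998 ≈ -643.76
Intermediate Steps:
X = 27347/112998 ≈ 0.24201
m(600) + X = -644 + 27347/112998 = -72743365/112998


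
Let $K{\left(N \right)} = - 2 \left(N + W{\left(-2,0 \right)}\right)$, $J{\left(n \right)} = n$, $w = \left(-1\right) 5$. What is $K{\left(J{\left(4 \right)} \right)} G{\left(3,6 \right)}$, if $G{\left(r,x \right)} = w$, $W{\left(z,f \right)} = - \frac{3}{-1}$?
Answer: $70$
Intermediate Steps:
$W{\left(z,f \right)} = 3$ ($W{\left(z,f \right)} = \left(-3\right) \left(-1\right) = 3$)
$w = -5$
$G{\left(r,x \right)} = -5$
$K{\left(N \right)} = -6 - 2 N$ ($K{\left(N \right)} = - 2 \left(N + 3\right) = - 2 \left(3 + N\right) = -6 - 2 N$)
$K{\left(J{\left(4 \right)} \right)} G{\left(3,6 \right)} = \left(-6 - 8\right) \left(-5\right) = \left(-14\right) \left(-5\right) = 70$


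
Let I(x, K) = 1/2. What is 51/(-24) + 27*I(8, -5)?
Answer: 91/8 ≈ 11.375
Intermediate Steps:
I(x, K) = ½
51/(-24) + 27*I(8, -5) = 51/(-24) + 27*(½) = 51*(-1/24) + 27/2 = -17/8 + 27/2 = 91/8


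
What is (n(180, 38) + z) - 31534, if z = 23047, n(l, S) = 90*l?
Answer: 7713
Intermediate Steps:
(n(180, 38) + z) - 31534 = (90*180 + 23047) - 31534 = (16200 + 23047) - 31534 = 39247 - 31534 = 7713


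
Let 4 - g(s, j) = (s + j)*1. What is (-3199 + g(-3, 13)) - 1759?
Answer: -4964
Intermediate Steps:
g(s, j) = 4 - j - s (g(s, j) = 4 - (s + j) = 4 - (j + s) = 4 + (-j - s) = 4 - j - s)
(-3199 + g(-3, 13)) - 1759 = (-3199 + (4 - 1*13 - 1*(-3))) - 1759 = (-3199 + (4 - 13 + 3)) - 1759 = (-3199 - 6) - 1759 = -3205 - 1759 = -4964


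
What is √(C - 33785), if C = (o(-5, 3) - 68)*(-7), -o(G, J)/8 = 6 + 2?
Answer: I*√32861 ≈ 181.28*I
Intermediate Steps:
o(G, J) = -64 (o(G, J) = -8*(6 + 2) = -8*8 = -64)
C = 924 (C = (-64 - 68)*(-7) = -132*(-7) = 924)
√(C - 33785) = √(924 - 33785) = √(-32861) = I*√32861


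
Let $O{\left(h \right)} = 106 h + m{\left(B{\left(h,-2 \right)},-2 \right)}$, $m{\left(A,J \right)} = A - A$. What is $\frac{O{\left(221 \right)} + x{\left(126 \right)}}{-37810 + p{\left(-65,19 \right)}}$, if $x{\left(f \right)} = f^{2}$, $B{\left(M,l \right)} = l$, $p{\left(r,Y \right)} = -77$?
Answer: $- \frac{39302}{37887} \approx -1.0373$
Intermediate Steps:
$m{\left(A,J \right)} = 0$
$O{\left(h \right)} = 106 h$ ($O{\left(h \right)} = 106 h + 0 = 106 h$)
$\frac{O{\left(221 \right)} + x{\left(126 \right)}}{-37810 + p{\left(-65,19 \right)}} = \frac{106 \cdot 221 + 126^{2}}{-37810 - 77} = \frac{23426 + 15876}{-37887} = 39302 \left(- \frac{1}{37887}\right) = - \frac{39302}{37887}$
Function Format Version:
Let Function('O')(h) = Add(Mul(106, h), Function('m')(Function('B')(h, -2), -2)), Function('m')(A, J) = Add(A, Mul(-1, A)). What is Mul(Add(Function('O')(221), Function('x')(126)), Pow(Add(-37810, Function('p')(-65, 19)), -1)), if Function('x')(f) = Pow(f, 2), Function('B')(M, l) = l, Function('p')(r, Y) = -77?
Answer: Rational(-39302, 37887) ≈ -1.0373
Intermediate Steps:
Function('m')(A, J) = 0
Function('O')(h) = Mul(106, h) (Function('O')(h) = Add(Mul(106, h), 0) = Mul(106, h))
Mul(Add(Function('O')(221), Function('x')(126)), Pow(Add(-37810, Function('p')(-65, 19)), -1)) = Mul(Add(Mul(106, 221), Pow(126, 2)), Pow(Add(-37810, -77), -1)) = Mul(Add(23426, 15876), Pow(-37887, -1)) = Mul(39302, Rational(-1, 37887)) = Rational(-39302, 37887)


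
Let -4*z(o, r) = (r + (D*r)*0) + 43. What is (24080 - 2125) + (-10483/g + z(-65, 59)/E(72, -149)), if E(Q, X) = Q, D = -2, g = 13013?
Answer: 1246626865/56784 ≈ 21954.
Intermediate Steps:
z(o, r) = -43/4 - r/4 (z(o, r) = -((r - 2*r*0) + 43)/4 = -((r + 0) + 43)/4 = -(r + 43)/4 = -(43 + r)/4 = -43/4 - r/4)
(24080 - 2125) + (-10483/g + z(-65, 59)/E(72, -149)) = (24080 - 2125) + (-10483/13013 + (-43/4 - 1/4*59)/72) = 21955 + (-10483*1/13013 + (-43/4 - 59/4)*(1/72)) = 21955 + (-953/1183 - 51/2*1/72) = 21955 + (-953/1183 - 17/48) = 21955 - 65855/56784 = 1246626865/56784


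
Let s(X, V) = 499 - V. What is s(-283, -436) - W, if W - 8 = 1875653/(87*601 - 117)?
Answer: 46485937/52170 ≈ 891.05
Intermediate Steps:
W = 2293013/52170 (W = 8 + 1875653/(87*601 - 117) = 8 + 1875653/(52287 - 117) = 8 + 1875653/52170 = 2293013/52170 ≈ 43.953)
s(-283, -436) - W = (499 - 1*(-436)) - 1*2293013/52170 = (499 + 436) - 2293013/52170 = 935 - 2293013/52170 = 46485937/52170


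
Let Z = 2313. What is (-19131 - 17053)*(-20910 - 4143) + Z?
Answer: 906520065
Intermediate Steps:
(-19131 - 17053)*(-20910 - 4143) + Z = (-19131 - 17053)*(-20910 - 4143) + 2313 = -36184*(-25053) + 2313 = 906517752 + 2313 = 906520065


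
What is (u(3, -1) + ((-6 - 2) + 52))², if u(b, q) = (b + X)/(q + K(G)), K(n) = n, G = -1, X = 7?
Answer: 1521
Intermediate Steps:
u(b, q) = (7 + b)/(-1 + q) (u(b, q) = (b + 7)/(q - 1) = (7 + b)/(-1 + q))
(u(3, -1) + ((-6 - 2) + 52))² = ((7 + 3)/(-1 - 1) + ((-6 - 2) + 52))² = (10/(-2) + (-8 + 52))² = (-½*10 + 44)² = (-5 + 44)² = 39² = 1521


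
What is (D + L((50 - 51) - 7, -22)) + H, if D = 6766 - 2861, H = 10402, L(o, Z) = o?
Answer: 14299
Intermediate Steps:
D = 3905
(D + L((50 - 51) - 7, -22)) + H = (3905 + ((50 - 51) - 7)) + 10402 = (3905 + (-1 - 7)) + 10402 = (3905 - 8) + 10402 = 3897 + 10402 = 14299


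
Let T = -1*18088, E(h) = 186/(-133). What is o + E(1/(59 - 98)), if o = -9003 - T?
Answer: 1208119/133 ≈ 9083.6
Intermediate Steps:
E(h) = -186/133 (E(h) = 186*(-1/133) = -186/133)
T = -18088
o = 9085 (o = -9003 - 1*(-18088) = -9003 + 18088 = 9085)
o + E(1/(59 - 98)) = 9085 - 186/133 = 1208119/133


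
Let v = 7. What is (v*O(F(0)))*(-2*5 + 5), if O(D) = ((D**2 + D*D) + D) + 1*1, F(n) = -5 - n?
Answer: -1610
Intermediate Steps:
O(D) = 1 + D + 2*D**2 (O(D) = ((D**2 + D**2) + D) + 1 = (2*D**2 + D) + 1 = (D + 2*D**2) + 1 = 1 + D + 2*D**2)
(v*O(F(0)))*(-2*5 + 5) = (7*(1 + (-5 - 1*0) + 2*(-5 - 1*0)**2))*(-2*5 + 5) = (7*(1 + (-5 + 0) + 2*(-5 + 0)**2))*(-10 + 5) = (7*(1 - 5 + 2*(-5)**2))*(-5) = (7*(1 - 5 + 2*25))*(-5) = (7*(1 - 5 + 50))*(-5) = (7*46)*(-5) = 322*(-5) = -1610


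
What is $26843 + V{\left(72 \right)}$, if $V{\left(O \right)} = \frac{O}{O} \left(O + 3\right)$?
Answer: $26918$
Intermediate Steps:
$V{\left(O \right)} = 3 + O$ ($V{\left(O \right)} = 1 \left(3 + O\right) = 3 + O$)
$26843 + V{\left(72 \right)} = 26843 + \left(3 + 72\right) = 26843 + 75 = 26918$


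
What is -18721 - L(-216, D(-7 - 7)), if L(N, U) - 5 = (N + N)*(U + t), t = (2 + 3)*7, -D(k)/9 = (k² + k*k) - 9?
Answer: -1492710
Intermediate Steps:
D(k) = 81 - 18*k² (D(k) = -9*((k² + k*k) - 9) = -9*((k² + k²) - 9) = -9*(2*k² - 9) = -9*(-9 + 2*k²) = 81 - 18*k²)
t = 35 (t = 5*7 = 35)
L(N, U) = 5 + 2*N*(35 + U) (L(N, U) = 5 + (N + N)*(U + 35) = 5 + (2*N)*(35 + U) = 5 + 2*N*(35 + U))
-18721 - L(-216, D(-7 - 7)) = -18721 - (5 + 70*(-216) + 2*(-216)*(81 - 18*(-7 - 7)²)) = -18721 - (5 - 15120 + 2*(-216)*(81 - 18*(-14)²)) = -18721 - (5 - 15120 + 2*(-216)*(81 - 18*196)) = -18721 - (5 - 15120 + 2*(-216)*(81 - 3528)) = -18721 - (5 - 15120 + 2*(-216)*(-3447)) = -18721 - (5 - 15120 + 1489104) = -18721 - 1*1473989 = -18721 - 1473989 = -1492710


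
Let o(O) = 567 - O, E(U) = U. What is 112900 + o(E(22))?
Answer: 113445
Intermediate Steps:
112900 + o(E(22)) = 112900 + (567 - 1*22) = 112900 + (567 - 22) = 112900 + 545 = 113445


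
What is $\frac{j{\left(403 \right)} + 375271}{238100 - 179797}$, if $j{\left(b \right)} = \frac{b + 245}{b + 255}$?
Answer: $\frac{123464483}{19181687} \approx 6.4366$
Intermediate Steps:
$j{\left(b \right)} = \frac{245 + b}{255 + b}$
$\frac{j{\left(403 \right)} + 375271}{238100 - 179797} = \frac{\frac{245 + 403}{255 + 403} + 375271}{238100 - 179797} = \frac{\frac{1}{658} \cdot 648 + 375271}{58303} = \left(\frac{1}{658} \cdot 648 + 375271\right) \frac{1}{58303} = \left(\frac{324}{329} + 375271\right) \frac{1}{58303} = \frac{123464483}{329} \cdot \frac{1}{58303} = \frac{123464483}{19181687}$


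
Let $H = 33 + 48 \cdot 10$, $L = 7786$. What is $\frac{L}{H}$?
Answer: $\frac{7786}{513} \approx 15.177$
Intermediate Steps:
$H = 513$ ($H = 33 + 480 = 513$)
$\frac{L}{H} = \frac{7786}{513}$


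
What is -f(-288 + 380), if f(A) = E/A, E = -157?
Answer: 157/92 ≈ 1.7065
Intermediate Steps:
f(A) = -157/A
-f(-288 + 380) = -(-157)/(-288 + 380) = -(-157)/92 = -1*(-157/92) = 157/92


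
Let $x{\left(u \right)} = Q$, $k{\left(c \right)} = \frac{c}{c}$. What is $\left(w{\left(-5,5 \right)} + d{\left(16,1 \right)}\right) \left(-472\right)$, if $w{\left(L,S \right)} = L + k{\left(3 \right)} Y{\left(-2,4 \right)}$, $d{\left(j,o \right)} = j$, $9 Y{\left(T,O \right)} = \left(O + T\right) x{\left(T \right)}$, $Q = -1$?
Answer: $- \frac{45784}{9} \approx -5087.1$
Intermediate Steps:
$k{\left(c \right)} = 1$
$x{\left(u \right)} = -1$
$Y{\left(T,O \right)} = - \frac{O}{9} - \frac{T}{9}$ ($Y{\left(T,O \right)} = \frac{\left(O + T\right) \left(-1\right)}{9} = \frac{- O - T}{9} = - \frac{O}{9} - \frac{T}{9}$)
$w{\left(L,S \right)} = - \frac{2}{9} + L$ ($w{\left(L,S \right)} = L + 1 \left(\left(- \frac{1}{9}\right) 4 - - \frac{2}{9}\right) = L + 1 \left(- \frac{4}{9} + \frac{2}{9}\right) = L + 1 \left(- \frac{2}{9}\right) = L - \frac{2}{9} = - \frac{2}{9} + L$)
$\left(w{\left(-5,5 \right)} + d{\left(16,1 \right)}\right) \left(-472\right) = \left(\left(- \frac{2}{9} - 5\right) + 16\right) \left(-472\right) = \left(- \frac{47}{9} + 16\right) \left(-472\right) = \frac{97}{9} \left(-472\right) = - \frac{45784}{9}$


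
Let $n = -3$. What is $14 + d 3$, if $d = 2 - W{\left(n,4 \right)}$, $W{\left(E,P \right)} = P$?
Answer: $8$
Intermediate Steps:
$d = -2$ ($d = 2 - 4 = -2$)
$14 + d 3 = 14 - 6 = 8$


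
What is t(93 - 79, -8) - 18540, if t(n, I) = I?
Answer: -18548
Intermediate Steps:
t(93 - 79, -8) - 18540 = -8 - 18540 = -18548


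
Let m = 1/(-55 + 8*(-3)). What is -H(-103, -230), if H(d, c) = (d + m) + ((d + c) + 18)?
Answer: 33023/79 ≈ 418.01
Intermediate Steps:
m = -1/79 (m = 1/(-55 - 24) = 1/(-79) = -1/79 ≈ -0.012658)
H(d, c) = 1421/79 + c + 2*d (H(d, c) = (d - 1/79) + ((d + c) + 18) = (-1/79 + d) + ((c + d) + 18) = (-1/79 + d) + (18 + c + d) = 1421/79 + c + 2*d)
-H(-103, -230) = -(1421/79 - 230 + 2*(-103)) = -(1421/79 - 230 - 206) = -1*(-33023/79) = 33023/79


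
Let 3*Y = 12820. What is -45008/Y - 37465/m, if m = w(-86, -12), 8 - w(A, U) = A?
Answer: -123248389/301270 ≈ -409.10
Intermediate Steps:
w(A, U) = 8 - A
Y = 12820/3 (Y = (⅓)*12820 = 12820/3 ≈ 4273.3)
m = 94 (m = 8 - 1*(-86) = 8 + 86 = 94)
-45008/Y - 37465/m = -45008/12820/3 - 37465/94 = -45008*3/12820 - 37465*1/94 = -33756/3205 - 37465/94 = -123248389/301270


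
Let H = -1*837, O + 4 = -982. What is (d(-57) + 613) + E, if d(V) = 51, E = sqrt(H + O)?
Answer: 664 + I*sqrt(1823) ≈ 664.0 + 42.697*I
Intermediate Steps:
O = -986 (O = -4 - 982 = -986)
H = -837
E = I*sqrt(1823) (E = sqrt(-837 - 986) = sqrt(-1823) = I*sqrt(1823) ≈ 42.697*I)
(d(-57) + 613) + E = (51 + 613) + I*sqrt(1823) = 664 + I*sqrt(1823)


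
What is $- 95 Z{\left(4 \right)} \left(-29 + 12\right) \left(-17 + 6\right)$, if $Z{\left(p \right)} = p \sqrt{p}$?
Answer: $-142120$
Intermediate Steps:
$Z{\left(p \right)} = p^{\frac{3}{2}}$
$- 95 Z{\left(4 \right)} \left(-29 + 12\right) \left(-17 + 6\right) = - 95 \cdot 4^{\frac{3}{2}} \left(-29 + 12\right) \left(-17 + 6\right) = \left(-95\right) 8 \left(\left(-17\right) \left(-11\right)\right) = \left(-760\right) 187 = -142120$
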